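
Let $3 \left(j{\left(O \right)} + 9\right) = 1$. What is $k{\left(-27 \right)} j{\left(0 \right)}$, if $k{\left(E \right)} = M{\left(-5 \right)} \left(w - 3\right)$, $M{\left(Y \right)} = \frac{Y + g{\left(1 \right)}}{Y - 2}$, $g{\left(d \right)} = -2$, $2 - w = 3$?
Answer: $\frac{104}{3} \approx 34.667$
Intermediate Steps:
$w = -1$ ($w = 2 - 3 = -1$)
$M{\left(Y \right)} = 1$ ($M{\left(Y \right)} = \frac{Y - 2}{Y - 2} = \frac{-2 + Y}{-2 + Y} = 1$)
$j{\left(O \right)} = - \frac{26}{3}$ ($j{\left(O \right)} = -9 + \frac{1}{3} \cdot 1 = -9 + \frac{1}{3} = - \frac{26}{3}$)
$k{\left(E \right)} = -4$ ($k{\left(E \right)} = 1 \left(-1 - 3\right) = 1 \left(-4\right) = -4$)
$k{\left(-27 \right)} j{\left(0 \right)} = \left(-4\right) \left(- \frac{26}{3}\right) = \frac{104}{3}$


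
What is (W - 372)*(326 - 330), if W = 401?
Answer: -116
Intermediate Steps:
(W - 372)*(326 - 330) = (401 - 372)*(326 - 330) = 29*(-4) = -116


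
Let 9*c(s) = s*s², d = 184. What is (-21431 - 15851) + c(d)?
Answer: 5893966/9 ≈ 6.5489e+5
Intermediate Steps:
c(s) = s³/9 (c(s) = (s*s²)/9 = s³/9)
(-21431 - 15851) + c(d) = (-21431 - 15851) + (⅑)*184³ = -37282 + (⅑)*6229504 = -37282 + 6229504/9 = 5893966/9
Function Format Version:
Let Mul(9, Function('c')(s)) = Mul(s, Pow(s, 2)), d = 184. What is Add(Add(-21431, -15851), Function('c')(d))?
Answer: Rational(5893966, 9) ≈ 6.5489e+5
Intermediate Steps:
Function('c')(s) = Mul(Rational(1, 9), Pow(s, 3)) (Function('c')(s) = Mul(Rational(1, 9), Mul(s, Pow(s, 2))) = Mul(Rational(1, 9), Pow(s, 3)))
Add(Add(-21431, -15851), Function('c')(d)) = Add(Add(-21431, -15851), Mul(Rational(1, 9), Pow(184, 3))) = Add(-37282, Mul(Rational(1, 9), 6229504)) = Add(-37282, Rational(6229504, 9)) = Rational(5893966, 9)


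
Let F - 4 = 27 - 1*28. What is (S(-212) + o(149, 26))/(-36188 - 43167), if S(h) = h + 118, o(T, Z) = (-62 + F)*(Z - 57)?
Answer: -347/15871 ≈ -0.021864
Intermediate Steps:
F = 3 (F = 4 + (27 - 1*28) = 4 + (27 - 28) = 4 - 1 = 3)
o(T, Z) = 3363 - 59*Z (o(T, Z) = (-62 + 3)*(Z - 57) = -59*(-57 + Z) = 3363 - 59*Z)
S(h) = 118 + h
(S(-212) + o(149, 26))/(-36188 - 43167) = ((118 - 212) + (3363 - 59*26))/(-36188 - 43167) = (-94 + (3363 - 1534))/(-79355) = (-94 + 1829)*(-1/79355) = 1735*(-1/79355) = -347/15871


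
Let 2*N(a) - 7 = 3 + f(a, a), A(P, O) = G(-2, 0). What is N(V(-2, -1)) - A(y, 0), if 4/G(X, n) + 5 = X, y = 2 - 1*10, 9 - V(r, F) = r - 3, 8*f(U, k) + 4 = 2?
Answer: 305/56 ≈ 5.4464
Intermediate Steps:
f(U, k) = -¼ (f(U, k) = -½ + (⅛)*2 = -½ + ¼ = -¼)
V(r, F) = 12 - r (V(r, F) = 9 - (r - 3) = 9 - (-3 + r) = 9 + (3 - r) = 12 - r)
y = -8 (y = 2 - 10 = -8)
G(X, n) = 4/(-5 + X)
A(P, O) = -4/7 (A(P, O) = 4/(-5 - 2) = 4/(-7) = 4*(-⅐) = -4/7)
N(a) = 39/8 (N(a) = 7/2 + (3 - ¼)/2 = 7/2 + (½)*(11/4) = 7/2 + 11/8 = 39/8)
N(V(-2, -1)) - A(y, 0) = 39/8 - 1*(-4/7) = 39/8 + 4/7 = 305/56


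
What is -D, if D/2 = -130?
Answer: 260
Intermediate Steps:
D = -260 (D = 2*(-130) = -260)
-D = -1*(-260) = 260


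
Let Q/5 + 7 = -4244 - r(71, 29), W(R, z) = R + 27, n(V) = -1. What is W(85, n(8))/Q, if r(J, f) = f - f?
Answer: -112/21255 ≈ -0.0052693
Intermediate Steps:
W(R, z) = 27 + R
r(J, f) = 0
Q = -21255 (Q = -35 + 5*(-4244 - 1*0) = -35 + 5*(-4244 + 0) = -35 + 5*(-4244) = -35 - 21220 = -21255)
W(85, n(8))/Q = (27 + 85)/(-21255) = 112*(-1/21255) = -112/21255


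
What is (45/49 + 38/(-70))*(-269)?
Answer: -24748/245 ≈ -101.01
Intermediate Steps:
(45/49 + 38/(-70))*(-269) = (45*(1/49) + 38*(-1/70))*(-269) = (45/49 - 19/35)*(-269) = (92/245)*(-269) = -24748/245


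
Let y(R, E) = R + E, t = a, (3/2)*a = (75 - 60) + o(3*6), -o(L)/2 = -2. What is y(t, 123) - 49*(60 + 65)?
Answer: -17968/3 ≈ -5989.3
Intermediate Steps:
o(L) = 4 (o(L) = -2*(-2) = 4)
a = 38/3 (a = 2*((75 - 60) + 4)/3 = 2*(15 + 4)/3 = (⅔)*19 = 38/3 ≈ 12.667)
t = 38/3 ≈ 12.667
y(R, E) = E + R
y(t, 123) - 49*(60 + 65) = (123 + 38/3) - 49*(60 + 65) = 407/3 - 49*125 = 407/3 - 1*6125 = 407/3 - 6125 = -17968/3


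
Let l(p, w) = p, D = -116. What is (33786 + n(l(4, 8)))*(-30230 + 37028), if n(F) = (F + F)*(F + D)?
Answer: 223586220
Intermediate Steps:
n(F) = 2*F*(-116 + F) (n(F) = (F + F)*(F - 116) = (2*F)*(-116 + F) = 2*F*(-116 + F))
(33786 + n(l(4, 8)))*(-30230 + 37028) = (33786 + 2*4*(-116 + 4))*(-30230 + 37028) = (33786 + 2*4*(-112))*6798 = (33786 - 896)*6798 = 32890*6798 = 223586220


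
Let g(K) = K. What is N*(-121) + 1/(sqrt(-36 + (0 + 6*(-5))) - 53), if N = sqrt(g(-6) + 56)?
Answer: -53/2875 - 605*sqrt(2) - I*sqrt(66)/2875 ≈ -855.62 - 0.0028258*I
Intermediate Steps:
N = 5*sqrt(2) (N = sqrt(-6 + 56) = sqrt(50) = 5*sqrt(2) ≈ 7.0711)
N*(-121) + 1/(sqrt(-36 + (0 + 6*(-5))) - 53) = (5*sqrt(2))*(-121) + 1/(sqrt(-36 + (0 + 6*(-5))) - 53) = -605*sqrt(2) + 1/(sqrt(-36 + (0 - 30)) - 53) = -605*sqrt(2) + 1/(sqrt(-36 - 30) - 53) = -605*sqrt(2) + 1/(sqrt(-66) - 53) = -605*sqrt(2) + 1/(I*sqrt(66) - 53) = -605*sqrt(2) + 1/(-53 + I*sqrt(66)) = 1/(-53 + I*sqrt(66)) - 605*sqrt(2)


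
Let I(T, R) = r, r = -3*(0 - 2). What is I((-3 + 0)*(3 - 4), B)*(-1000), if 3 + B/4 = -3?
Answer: -6000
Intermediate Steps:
B = -24 (B = -12 + 4*(-3) = -12 - 12 = -24)
r = 6 (r = -3*(-2) = 6)
I(T, R) = 6
I((-3 + 0)*(3 - 4), B)*(-1000) = 6*(-1000) = -6000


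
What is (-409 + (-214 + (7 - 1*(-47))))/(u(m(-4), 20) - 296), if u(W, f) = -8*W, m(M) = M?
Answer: 569/264 ≈ 2.1553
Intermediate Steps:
(-409 + (-214 + (7 - 1*(-47))))/(u(m(-4), 20) - 296) = (-409 + (-214 + (7 - 1*(-47))))/(-8*(-4) - 296) = (-409 + (-214 + (7 + 47)))/(32 - 296) = (-409 + (-214 + 54))/(-264) = (-409 - 160)*(-1/264) = -569*(-1/264) = 569/264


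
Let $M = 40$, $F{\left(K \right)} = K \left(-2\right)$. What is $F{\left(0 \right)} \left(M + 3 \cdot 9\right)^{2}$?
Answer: $0$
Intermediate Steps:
$F{\left(K \right)} = - 2 K$
$F{\left(0 \right)} \left(M + 3 \cdot 9\right)^{2} = \left(-2\right) 0 \left(40 + 3 \cdot 9\right)^{2} = 0 \left(40 + 27\right)^{2} = 0 \cdot 67^{2} = 0 \cdot 4489 = 0$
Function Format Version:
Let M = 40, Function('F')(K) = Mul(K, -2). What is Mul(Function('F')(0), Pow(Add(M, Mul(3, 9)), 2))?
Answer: 0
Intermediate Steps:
Function('F')(K) = Mul(-2, K)
Mul(Function('F')(0), Pow(Add(M, Mul(3, 9)), 2)) = Mul(Mul(-2, 0), Pow(Add(40, Mul(3, 9)), 2)) = Mul(0, Pow(Add(40, 27), 2)) = Mul(0, Pow(67, 2)) = Mul(0, 4489) = 0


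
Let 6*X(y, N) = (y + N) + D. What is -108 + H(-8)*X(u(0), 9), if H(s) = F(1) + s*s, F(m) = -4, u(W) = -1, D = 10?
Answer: 72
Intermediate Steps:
X(y, N) = 5/3 + N/6 + y/6 (X(y, N) = ((y + N) + 10)/6 = ((N + y) + 10)/6 = (10 + N + y)/6 = 5/3 + N/6 + y/6)
H(s) = -4 + s² (H(s) = -4 + s*s = -4 + s²)
-108 + H(-8)*X(u(0), 9) = -108 + (-4 + (-8)²)*(5/3 + (⅙)*9 + (⅙)*(-1)) = -108 + (-4 + 64)*(5/3 + 3/2 - ⅙) = -108 + 60*3 = -108 + 180 = 72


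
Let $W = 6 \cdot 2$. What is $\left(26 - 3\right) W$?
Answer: $276$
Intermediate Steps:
$W = 12$
$\left(26 - 3\right) W = \left(26 - 3\right) 12 = 23 \cdot 12 = 276$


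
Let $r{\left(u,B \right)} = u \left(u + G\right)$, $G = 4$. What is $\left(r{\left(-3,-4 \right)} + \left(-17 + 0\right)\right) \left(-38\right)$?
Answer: $760$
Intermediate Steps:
$r{\left(u,B \right)} = u \left(4 + u\right)$ ($r{\left(u,B \right)} = u \left(u + 4\right) = u \left(4 + u\right)$)
$\left(r{\left(-3,-4 \right)} + \left(-17 + 0\right)\right) \left(-38\right) = \left(- 3 \left(4 - 3\right) + \left(-17 + 0\right)\right) \left(-38\right) = \left(\left(-3\right) 1 - 17\right) \left(-38\right) = \left(-3 - 17\right) \left(-38\right) = \left(-20\right) \left(-38\right) = 760$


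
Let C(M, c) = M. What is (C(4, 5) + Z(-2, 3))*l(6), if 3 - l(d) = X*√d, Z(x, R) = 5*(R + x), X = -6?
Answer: 27 + 54*√6 ≈ 159.27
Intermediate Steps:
Z(x, R) = 5*R + 5*x
l(d) = 3 + 6*√d (l(d) = 3 - (-6)*√d = 3 + 6*√d)
(C(4, 5) + Z(-2, 3))*l(6) = (4 + (5*3 + 5*(-2)))*(3 + 6*√6) = (4 + (15 - 10))*(3 + 6*√6) = (4 + 5)*(3 + 6*√6) = 9*(3 + 6*√6) = 27 + 54*√6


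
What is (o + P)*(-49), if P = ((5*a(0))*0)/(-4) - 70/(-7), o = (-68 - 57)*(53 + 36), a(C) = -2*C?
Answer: 544635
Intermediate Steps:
o = -11125 (o = -125*89 = -11125)
P = 10 (P = ((5*(-2*0))*0)/(-4) - 70/(-7) = ((5*0)*0)*(-1/4) - 70*(-1/7) = (0*0)*(-1/4) + 10 = 0*(-1/4) + 10 = 0 + 10 = 10)
(o + P)*(-49) = (-11125 + 10)*(-49) = -11115*(-49) = 544635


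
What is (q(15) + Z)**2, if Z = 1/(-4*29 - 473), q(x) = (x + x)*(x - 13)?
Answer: 1248844921/346921 ≈ 3599.8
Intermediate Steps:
q(x) = 2*x*(-13 + x) (q(x) = (2*x)*(-13 + x) = 2*x*(-13 + x))
Z = -1/589 (Z = 1/(-116 - 473) = 1/(-589) = -1/589 ≈ -0.0016978)
(q(15) + Z)**2 = (2*15*(-13 + 15) - 1/589)**2 = (2*15*2 - 1/589)**2 = (60 - 1/589)**2 = (35339/589)**2 = 1248844921/346921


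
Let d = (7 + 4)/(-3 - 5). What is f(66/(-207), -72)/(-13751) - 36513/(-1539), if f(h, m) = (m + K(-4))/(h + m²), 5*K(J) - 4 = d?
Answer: 798153956970061/33641686190160 ≈ 23.725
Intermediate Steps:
d = -11/8 (d = 11/(-8) = 11*(-⅛) = -11/8 ≈ -1.3750)
K(J) = 21/40 (K(J) = ⅘ + (⅕)*(-11/8) = ⅘ - 11/40 = 21/40)
f(h, m) = (21/40 + m)/(h + m²) (f(h, m) = (m + 21/40)/(h + m²) = (21/40 + m)/(h + m²))
f(66/(-207), -72)/(-13751) - 36513/(-1539) = ((21/40 - 72)/(66/(-207) + (-72)²))/(-13751) - 36513/(-1539) = (-2859/40/(66*(-1/207) + 5184))*(-1/13751) - 36513*(-1/1539) = (-2859/40/(-22/69 + 5184))*(-1/13751) + 4057/171 = (-2859/40/(357674/69))*(-1/13751) + 4057/171 = ((69/357674)*(-2859/40))*(-1/13751) + 4057/171 = -197271/14306960*(-1/13751) + 4057/171 = 197271/196735006960 + 4057/171 = 798153956970061/33641686190160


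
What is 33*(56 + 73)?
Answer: 4257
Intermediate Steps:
33*(56 + 73) = 33*129 = 4257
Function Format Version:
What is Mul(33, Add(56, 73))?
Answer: 4257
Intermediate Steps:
Mul(33, Add(56, 73)) = Mul(33, 129) = 4257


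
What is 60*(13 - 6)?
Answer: 420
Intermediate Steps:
60*(13 - 6) = 60*7 = 420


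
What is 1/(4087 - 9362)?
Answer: -1/5275 ≈ -0.00018957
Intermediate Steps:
1/(4087 - 9362) = 1/(-5275) = -1/5275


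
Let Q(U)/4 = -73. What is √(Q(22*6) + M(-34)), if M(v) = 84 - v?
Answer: I*√174 ≈ 13.191*I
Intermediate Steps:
Q(U) = -292 (Q(U) = 4*(-73) = -292)
√(Q(22*6) + M(-34)) = √(-292 + (84 - 1*(-34))) = √(-292 + (84 + 34)) = √(-292 + 118) = √(-174) = I*√174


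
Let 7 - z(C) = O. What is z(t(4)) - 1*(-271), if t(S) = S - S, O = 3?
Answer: 275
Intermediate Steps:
t(S) = 0
z(C) = 4 (z(C) = 7 - 1*3 = 7 - 3 = 4)
z(t(4)) - 1*(-271) = 4 - 1*(-271) = 4 + 271 = 275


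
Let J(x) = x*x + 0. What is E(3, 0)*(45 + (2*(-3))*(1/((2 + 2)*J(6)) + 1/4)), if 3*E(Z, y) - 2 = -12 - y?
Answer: -5215/36 ≈ -144.86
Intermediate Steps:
J(x) = x**2 (J(x) = x**2 + 0 = x**2)
E(Z, y) = -10/3 - y/3 (E(Z, y) = 2/3 + (-12 - y)/3 = 2/3 + (-4 - y/3) = -10/3 - y/3)
E(3, 0)*(45 + (2*(-3))*(1/((2 + 2)*J(6)) + 1/4)) = (-10/3 - 1/3*0)*(45 + (2*(-3))*(1/((2 + 2)*(6**2)) + 1/4)) = (-10/3 + 0)*(45 - 6*(1/(4*36) + 1*(1/4))) = -10*(45 - 6*((1/4)*(1/36) + 1/4))/3 = -10*(45 - 6*(1/144 + 1/4))/3 = -10*(45 - 6*37/144)/3 = -10*(45 - 37/24)/3 = -10/3*1043/24 = -5215/36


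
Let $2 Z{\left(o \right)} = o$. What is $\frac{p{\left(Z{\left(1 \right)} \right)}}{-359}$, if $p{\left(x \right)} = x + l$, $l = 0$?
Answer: $- \frac{1}{718} \approx -0.0013928$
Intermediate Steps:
$Z{\left(o \right)} = \frac{o}{2}$
$p{\left(x \right)} = x$ ($p{\left(x \right)} = x + 0 = x$)
$\frac{p{\left(Z{\left(1 \right)} \right)}}{-359} = \frac{\frac{1}{2} \cdot 1}{-359} = \frac{1}{2} \left(- \frac{1}{359}\right) = - \frac{1}{718}$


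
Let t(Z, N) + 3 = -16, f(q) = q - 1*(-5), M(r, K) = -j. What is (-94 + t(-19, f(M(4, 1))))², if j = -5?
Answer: 12769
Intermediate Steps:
M(r, K) = 5 (M(r, K) = -1*(-5) = 5)
f(q) = 5 + q (f(q) = q + 5 = 5 + q)
t(Z, N) = -19 (t(Z, N) = -3 - 16 = -19)
(-94 + t(-19, f(M(4, 1))))² = (-94 - 19)² = (-113)² = 12769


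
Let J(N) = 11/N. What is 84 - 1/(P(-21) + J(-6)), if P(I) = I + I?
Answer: 22098/263 ≈ 84.023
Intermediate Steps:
P(I) = 2*I
84 - 1/(P(-21) + J(-6)) = 84 - 1/(2*(-21) + 11/(-6)) = 84 - 1/(-42 + 11*(-⅙)) = 84 - 1/(-42 - 11/6) = 84 - 1/(-263/6) = 84 - 1*(-6/263) = 84 + 6/263 = 22098/263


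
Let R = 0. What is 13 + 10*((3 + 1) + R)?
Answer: 53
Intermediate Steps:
13 + 10*((3 + 1) + R) = 13 + 10*((3 + 1) + 0) = 13 + 10*(4 + 0) = 13 + 10*4 = 13 + 40 = 53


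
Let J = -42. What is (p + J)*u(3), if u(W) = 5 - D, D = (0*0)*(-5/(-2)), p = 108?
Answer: 330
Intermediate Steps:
D = 0 (D = 0*(-5*(-½)) = 0*(5/2) = 0)
u(W) = 5 (u(W) = 5 - 1*0 = 5 + 0 = 5)
(p + J)*u(3) = (108 - 42)*5 = 66*5 = 330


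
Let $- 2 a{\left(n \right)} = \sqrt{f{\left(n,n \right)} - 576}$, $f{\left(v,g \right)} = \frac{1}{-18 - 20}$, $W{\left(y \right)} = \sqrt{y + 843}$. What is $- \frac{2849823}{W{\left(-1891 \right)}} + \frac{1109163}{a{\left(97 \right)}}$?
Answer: $\frac{3 i \left(387467608 \sqrt{831782} + 20793258549 \sqrt{262}\right)}{11469836} \approx 1.8046 \cdot 10^{5} i$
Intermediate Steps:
$W{\left(y \right)} = \sqrt{843 + y}$
$f{\left(v,g \right)} = - \frac{1}{38}$ ($f{\left(v,g \right)} = \frac{1}{-38} = - \frac{1}{38}$)
$a{\left(n \right)} = - \frac{i \sqrt{831782}}{76}$ ($a{\left(n \right)} = - \frac{\sqrt{- \frac{1}{38} - 576}}{2} = - \frac{\sqrt{- \frac{21889}{38}}}{2} = - \frac{\frac{1}{38} i \sqrt{831782}}{2} = - \frac{i \sqrt{831782}}{76}$)
$- \frac{2849823}{W{\left(-1891 \right)}} + \frac{1109163}{a{\left(97 \right)}} = - \frac{2849823}{\sqrt{843 - 1891}} + \frac{1109163}{\left(- \frac{1}{76}\right) i \sqrt{831782}} = - \frac{2849823}{\sqrt{-1048}} + 1109163 \frac{2 i \sqrt{831782}}{21889} = - \frac{2849823}{2 i \sqrt{262}} + \frac{2218326 i \sqrt{831782}}{21889} = - 2849823 \left(- \frac{i \sqrt{262}}{524}\right) + \frac{2218326 i \sqrt{831782}}{21889} = \frac{2849823 i \sqrt{262}}{524} + \frac{2218326 i \sqrt{831782}}{21889} = \frac{2218326 i \sqrt{831782}}{21889} + \frac{2849823 i \sqrt{262}}{524}$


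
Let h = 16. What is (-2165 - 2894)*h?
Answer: -80944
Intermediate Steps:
(-2165 - 2894)*h = (-2165 - 2894)*16 = -5059*16 = -80944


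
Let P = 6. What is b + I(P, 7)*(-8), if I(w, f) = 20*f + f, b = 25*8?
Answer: -976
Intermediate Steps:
b = 200
I(w, f) = 21*f
b + I(P, 7)*(-8) = 200 + (21*7)*(-8) = 200 + 147*(-8) = 200 - 1176 = -976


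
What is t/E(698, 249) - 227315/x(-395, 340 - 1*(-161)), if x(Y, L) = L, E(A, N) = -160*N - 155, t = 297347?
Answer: -9240434272/20037495 ≈ -461.16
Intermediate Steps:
E(A, N) = -155 - 160*N
t/E(698, 249) - 227315/x(-395, 340 - 1*(-161)) = 297347/(-155 - 160*249) - 227315/(340 - 1*(-161)) = 297347/(-155 - 39840) - 227315/(340 + 161) = 297347/(-39995) - 227315/501 = 297347*(-1/39995) - 227315*1/501 = -297347/39995 - 227315/501 = -9240434272/20037495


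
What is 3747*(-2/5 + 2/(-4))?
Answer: -33723/10 ≈ -3372.3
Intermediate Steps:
3747*(-2/5 + 2/(-4)) = 3747*(-2*⅕ + 2*(-¼)) = 3747*(-⅖ - ½) = 3747*(-9/10) = -33723/10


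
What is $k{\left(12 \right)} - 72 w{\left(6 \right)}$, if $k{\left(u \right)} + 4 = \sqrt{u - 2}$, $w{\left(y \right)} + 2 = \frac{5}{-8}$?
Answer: $185 + \sqrt{10} \approx 188.16$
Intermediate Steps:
$w{\left(y \right)} = - \frac{21}{8}$ ($w{\left(y \right)} = -2 + \frac{5}{-8} = -2 + 5 \left(- \frac{1}{8}\right) = -2 - \frac{5}{8} = - \frac{21}{8}$)
$k{\left(u \right)} = -4 + \sqrt{-2 + u}$ ($k{\left(u \right)} = -4 + \sqrt{u - 2} = -4 + \sqrt{-2 + u}$)
$k{\left(12 \right)} - 72 w{\left(6 \right)} = \left(-4 + \sqrt{-2 + 12}\right) - -189 = \left(-4 + \sqrt{10}\right) + 189 = 185 + \sqrt{10}$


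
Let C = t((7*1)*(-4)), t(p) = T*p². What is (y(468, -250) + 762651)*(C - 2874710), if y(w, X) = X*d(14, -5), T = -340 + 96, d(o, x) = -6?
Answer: -2342891550906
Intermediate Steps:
T = -244
y(w, X) = -6*X (y(w, X) = X*(-6) = -6*X)
t(p) = -244*p²
C = -191296 (C = -244*((7*1)*(-4))² = -244*(7*(-4))² = -244*(-28)² = -244*784 = -191296)
(y(468, -250) + 762651)*(C - 2874710) = (-6*(-250) + 762651)*(-191296 - 2874710) = (1500 + 762651)*(-3066006) = 764151*(-3066006) = -2342891550906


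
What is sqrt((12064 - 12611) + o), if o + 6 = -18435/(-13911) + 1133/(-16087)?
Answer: I*sqrt(3070173326382710647)/74595419 ≈ 23.489*I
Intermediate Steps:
o = -353971620/74595419 (o = -6 + (-18435/(-13911) + 1133/(-16087)) = -6 + (-18435*(-1/13911) + 1133*(-1/16087)) = -6 + (6145/4637 - 1133/16087) = -6 + 93600894/74595419 = -353971620/74595419 ≈ -4.7452)
sqrt((12064 - 12611) + o) = sqrt((12064 - 12611) - 353971620/74595419) = sqrt(-547 - 353971620/74595419) = sqrt(-41157665813/74595419) = I*sqrt(3070173326382710647)/74595419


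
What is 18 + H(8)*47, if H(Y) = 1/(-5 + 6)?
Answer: 65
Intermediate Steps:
H(Y) = 1 (H(Y) = 1/1 = 1)
18 + H(8)*47 = 18 + 1*47 = 18 + 47 = 65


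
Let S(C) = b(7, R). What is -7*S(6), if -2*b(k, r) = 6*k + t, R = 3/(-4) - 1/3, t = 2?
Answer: 154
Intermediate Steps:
R = -13/12 (R = 3*(-¼) - 1*⅓ = -¾ - ⅓ = -13/12 ≈ -1.0833)
b(k, r) = -1 - 3*k (b(k, r) = -(6*k + 2)/2 = -(2 + 6*k)/2 = -1 - 3*k)
S(C) = -22 (S(C) = -1 - 3*7 = -1 - 21 = -22)
-7*S(6) = -7*(-22) = 154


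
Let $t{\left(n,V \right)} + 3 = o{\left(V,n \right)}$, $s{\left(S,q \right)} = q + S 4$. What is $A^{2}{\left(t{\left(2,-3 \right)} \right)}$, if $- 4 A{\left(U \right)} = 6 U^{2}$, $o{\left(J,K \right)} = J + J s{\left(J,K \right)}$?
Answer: $746496$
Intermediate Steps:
$s{\left(S,q \right)} = q + 4 S$
$o{\left(J,K \right)} = J + J \left(K + 4 J\right)$
$t{\left(n,V \right)} = -3 + V \left(1 + n + 4 V\right)$
$A{\left(U \right)} = - \frac{3 U^{2}}{2}$ ($A{\left(U \right)} = - \frac{6 U^{2}}{4} = - \frac{3 U^{2}}{2}$)
$A^{2}{\left(t{\left(2,-3 \right)} \right)} = \left(- \frac{3 \left(-3 - 3 \left(1 + 2 + 4 \left(-3\right)\right)\right)^{2}}{2}\right)^{2} = \left(- \frac{3 \left(-3 - 3 \left(1 + 2 - 12\right)\right)^{2}}{2}\right)^{2} = \left(- \frac{3 \left(-3 - -27\right)^{2}}{2}\right)^{2} = \left(- \frac{3 \left(-3 + 27\right)^{2}}{2}\right)^{2} = \left(- \frac{3 \cdot 24^{2}}{2}\right)^{2} = \left(\left(- \frac{3}{2}\right) 576\right)^{2} = \left(-864\right)^{2} = 746496$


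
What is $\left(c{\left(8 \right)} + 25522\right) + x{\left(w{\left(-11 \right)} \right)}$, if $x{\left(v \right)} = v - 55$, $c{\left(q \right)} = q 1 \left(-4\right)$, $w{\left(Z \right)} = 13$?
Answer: $25448$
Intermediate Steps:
$c{\left(q \right)} = - 4 q$ ($c{\left(q \right)} = q \left(-4\right) = - 4 q$)
$x{\left(v \right)} = -55 + v$
$\left(c{\left(8 \right)} + 25522\right) + x{\left(w{\left(-11 \right)} \right)} = \left(\left(-4\right) 8 + 25522\right) + \left(-55 + 13\right) = \left(-32 + 25522\right) - 42 = 25490 - 42 = 25448$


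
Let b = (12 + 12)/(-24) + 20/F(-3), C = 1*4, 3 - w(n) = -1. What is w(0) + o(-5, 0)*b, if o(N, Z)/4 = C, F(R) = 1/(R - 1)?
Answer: -1292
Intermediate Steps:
w(n) = 4 (w(n) = 3 - 1*(-1) = 3 + 1 = 4)
F(R) = 1/(-1 + R)
C = 4
o(N, Z) = 16 (o(N, Z) = 4*4 = 16)
b = -81 (b = (12 + 12)/(-24) + 20/(1/(-1 - 3)) = 24*(-1/24) + 20/(1/(-4)) = -1 + 20/(-¼) = -1 + 20*(-4) = -1 - 80 = -81)
w(0) + o(-5, 0)*b = 4 + 16*(-81) = 4 - 1296 = -1292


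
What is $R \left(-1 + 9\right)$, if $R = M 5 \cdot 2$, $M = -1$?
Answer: $-80$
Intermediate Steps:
$R = -10$ ($R = \left(-1\right) 5 \cdot 2 = \left(-5\right) 2 = -10$)
$R \left(-1 + 9\right) = - 10 \left(-1 + 9\right) = \left(-10\right) 8 = -80$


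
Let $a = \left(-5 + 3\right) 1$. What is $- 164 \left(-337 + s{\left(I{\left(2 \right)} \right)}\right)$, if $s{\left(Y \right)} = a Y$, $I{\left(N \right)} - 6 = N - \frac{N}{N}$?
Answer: $57564$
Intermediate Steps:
$a = -2$ ($a = \left(-2\right) 1 = -2$)
$I{\left(N \right)} = 5 + N$ ($I{\left(N \right)} = 6 + \left(N - \frac{N}{N}\right) = 6 + \left(N - 1\right) = 6 + \left(-1 + N\right) = 5 + N$)
$s{\left(Y \right)} = - 2 Y$
$- 164 \left(-337 + s{\left(I{\left(2 \right)} \right)}\right) = - 164 \left(-337 - 2 \left(5 + 2\right)\right) = - 164 \left(-337 - 14\right) = \left(-164\right) \left(-351\right) = 57564$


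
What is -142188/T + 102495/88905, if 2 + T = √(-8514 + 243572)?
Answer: -39686285/696582529 - 71094*√235058/117527 ≈ -293.34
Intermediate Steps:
T = -2 + √235058 (T = -2 + √(-8514 + 243572) = -2 + √235058 ≈ 482.83)
-142188/T + 102495/88905 = -142188/(-2 + √235058) + 102495/88905 = -142188/(-2 + √235058) + 102495*(1/88905) = -142188/(-2 + √235058) + 6833/5927 = 6833/5927 - 142188/(-2 + √235058)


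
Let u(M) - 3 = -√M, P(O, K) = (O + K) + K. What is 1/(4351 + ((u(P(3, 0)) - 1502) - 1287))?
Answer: 1565/2449222 + √3/2449222 ≈ 0.00063969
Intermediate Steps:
P(O, K) = O + 2*K (P(O, K) = (K + O) + K = O + 2*K)
u(M) = 3 - √M
1/(4351 + ((u(P(3, 0)) - 1502) - 1287)) = 1/(4351 + (((3 - √(3 + 2*0)) - 1502) - 1287)) = 1/(4351 + (((3 - √(3 + 0)) - 1502) - 1287)) = 1/(4351 + (((3 - √3) - 1502) - 1287)) = 1/(4351 + ((-1499 - √3) - 1287)) = 1/(4351 + (-2786 - √3)) = 1/(1565 - √3)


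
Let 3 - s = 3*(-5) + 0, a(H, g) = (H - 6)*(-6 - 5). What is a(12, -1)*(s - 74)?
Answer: 3696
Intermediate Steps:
a(H, g) = 66 - 11*H (a(H, g) = (-6 + H)*(-11) = 66 - 11*H)
s = 18 (s = 3 - (3*(-5) + 0) = 3 - (-15 + 0) = 3 - 1*(-15) = 3 + 15 = 18)
a(12, -1)*(s - 74) = (66 - 11*12)*(18 - 74) = (66 - 132)*(-56) = -66*(-56) = 3696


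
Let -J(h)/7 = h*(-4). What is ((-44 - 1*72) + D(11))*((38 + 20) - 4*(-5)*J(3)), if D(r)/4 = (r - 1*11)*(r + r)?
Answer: -201608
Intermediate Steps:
J(h) = 28*h (J(h) = -7*h*(-4) = -(-28)*h = 28*h)
D(r) = 8*r*(-11 + r) (D(r) = 4*((r - 1*11)*(r + r)) = 4*((r - 11)*(2*r)) = 4*((-11 + r)*(2*r)) = 4*(2*r*(-11 + r)) = 8*r*(-11 + r))
((-44 - 1*72) + D(11))*((38 + 20) - 4*(-5)*J(3)) = ((-44 - 1*72) + 8*11*(-11 + 11))*((38 + 20) - 4*(-5)*28*3) = ((-44 - 72) + 8*11*0)*(58 - (-20)*84) = (-116 + 0)*(58 - 1*(-1680)) = -116*(58 + 1680) = -116*1738 = -201608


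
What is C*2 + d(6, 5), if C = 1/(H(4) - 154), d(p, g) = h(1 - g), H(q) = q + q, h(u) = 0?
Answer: -1/73 ≈ -0.013699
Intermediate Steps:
H(q) = 2*q
d(p, g) = 0
C = -1/146 (C = 1/(2*4 - 154) = 1/(8 - 154) = 1/(-146) = -1/146 ≈ -0.0068493)
C*2 + d(6, 5) = -1/146*2 + 0 = -1/73 + 0 = -1/73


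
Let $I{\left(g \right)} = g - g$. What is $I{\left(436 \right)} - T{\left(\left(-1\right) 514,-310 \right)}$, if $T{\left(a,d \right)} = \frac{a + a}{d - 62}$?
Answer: $- \frac{257}{93} \approx -2.7634$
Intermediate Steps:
$I{\left(g \right)} = 0$
$T{\left(a,d \right)} = \frac{2 a}{-62 + d}$
$I{\left(436 \right)} - T{\left(\left(-1\right) 514,-310 \right)} = 0 - \frac{2 \left(\left(-1\right) 514\right)}{-62 - 310} = 0 - 2 \left(-514\right) \frac{1}{-372} = 0 - 2 \left(-514\right) \left(- \frac{1}{372}\right) = 0 - \frac{257}{93} = - \frac{257}{93}$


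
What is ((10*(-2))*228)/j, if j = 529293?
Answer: -1520/176431 ≈ -0.0086153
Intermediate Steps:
((10*(-2))*228)/j = ((10*(-2))*228)/529293 = -20*228*(1/529293) = -4560*1/529293 = -1520/176431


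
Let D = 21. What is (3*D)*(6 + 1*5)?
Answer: 693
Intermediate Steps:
(3*D)*(6 + 1*5) = (3*21)*(6 + 1*5) = 63*(6 + 5) = 63*11 = 693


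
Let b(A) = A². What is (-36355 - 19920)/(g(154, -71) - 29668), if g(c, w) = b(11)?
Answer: 56275/29547 ≈ 1.9046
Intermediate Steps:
g(c, w) = 121 (g(c, w) = 11² = 121)
(-36355 - 19920)/(g(154, -71) - 29668) = (-36355 - 19920)/(121 - 29668) = -56275/(-29547) = -56275*(-1/29547) = 56275/29547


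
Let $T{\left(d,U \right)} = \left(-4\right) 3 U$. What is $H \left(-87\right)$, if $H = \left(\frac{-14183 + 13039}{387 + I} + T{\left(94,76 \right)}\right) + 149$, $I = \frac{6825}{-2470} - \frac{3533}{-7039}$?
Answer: $\frac{6857936660529}{102910693} \approx 66640.0$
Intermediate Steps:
$I = - \frac{604841}{267482}$ ($I = 6825 \left(- \frac{1}{2470}\right) - - \frac{3533}{7039} = - \frac{105}{38} + \frac{3533}{7039} = - \frac{604841}{267482} \approx -2.2612$)
$T{\left(d,U \right)} = - 12 U$
$H = - \frac{78826858167}{102910693}$ ($H = \left(\frac{-14183 + 13039}{387 - \frac{604841}{267482}} - 912\right) + 149 = \left(- \frac{1144}{\frac{102910693}{267482}} - 912\right) + 149 = \left(\left(-1144\right) \frac{267482}{102910693} - 912\right) + 149 = \left(- \frac{305999408}{102910693} - 912\right) + 149 = - \frac{94160551424}{102910693} + 149 = - \frac{78826858167}{102910693} \approx -765.97$)
$H \left(-87\right) = \left(- \frac{78826858167}{102910693}\right) \left(-87\right) = \frac{6857936660529}{102910693}$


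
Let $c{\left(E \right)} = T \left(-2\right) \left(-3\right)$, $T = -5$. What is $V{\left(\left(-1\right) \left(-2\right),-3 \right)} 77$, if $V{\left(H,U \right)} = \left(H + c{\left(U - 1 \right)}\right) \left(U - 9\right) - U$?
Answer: $26103$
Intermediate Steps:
$c{\left(E \right)} = -30$ ($c{\left(E \right)} = \left(-5\right) \left(-2\right) \left(-3\right) = 10 \left(-3\right) = -30$)
$V{\left(H,U \right)} = - U + \left(-30 + H\right) \left(-9 + U\right)$ ($V{\left(H,U \right)} = \left(H - 30\right) \left(U - 9\right) - U = \left(-30 + H\right) \left(-9 + U\right) - U = - U + \left(-30 + H\right) \left(-9 + U\right)$)
$V{\left(\left(-1\right) \left(-2\right),-3 \right)} 77 = \left(270 - -93 - 9 \left(\left(-1\right) \left(-2\right)\right) + \left(-1\right) \left(-2\right) \left(-3\right)\right) 77 = \left(270 + 93 - 18 + 2 \left(-3\right)\right) 77 = \left(270 + 93 - 18 - 6\right) 77 = 339 \cdot 77 = 26103$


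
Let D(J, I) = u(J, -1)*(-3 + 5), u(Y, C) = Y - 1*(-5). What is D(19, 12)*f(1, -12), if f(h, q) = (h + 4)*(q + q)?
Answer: -5760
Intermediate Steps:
u(Y, C) = 5 + Y (u(Y, C) = Y + 5 = 5 + Y)
D(J, I) = 10 + 2*J (D(J, I) = (5 + J)*(-3 + 5) = (5 + J)*2 = 10 + 2*J)
f(h, q) = 2*q*(4 + h) (f(h, q) = (4 + h)*(2*q) = 2*q*(4 + h))
D(19, 12)*f(1, -12) = (10 + 2*19)*(2*(-12)*(4 + 1)) = (10 + 38)*(2*(-12)*5) = 48*(-120) = -5760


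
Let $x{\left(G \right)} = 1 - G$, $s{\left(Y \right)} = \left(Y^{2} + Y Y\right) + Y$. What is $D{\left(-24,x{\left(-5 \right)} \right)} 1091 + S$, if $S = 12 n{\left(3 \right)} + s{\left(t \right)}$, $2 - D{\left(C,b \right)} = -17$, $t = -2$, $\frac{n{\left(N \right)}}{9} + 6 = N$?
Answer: $20411$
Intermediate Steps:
$n{\left(N \right)} = -54 + 9 N$
$s{\left(Y \right)} = Y + 2 Y^{2}$ ($s{\left(Y \right)} = \left(Y^{2} + Y^{2}\right) + Y = 2 Y^{2} + Y = Y + 2 Y^{2}$)
$D{\left(C,b \right)} = 19$ ($D{\left(C,b \right)} = 2 - -17 = 2 + 17 = 19$)
$S = -318$ ($S = 12 \left(-54 + 9 \cdot 3\right) - 2 \left(1 + 2 \left(-2\right)\right) = 12 \left(-54 + 27\right) - 2 \left(1 - 4\right) = 12 \left(-27\right) - -6 = -324 + 6 = -318$)
$D{\left(-24,x{\left(-5 \right)} \right)} 1091 + S = 19 \cdot 1091 - 318 = 20729 - 318 = 20411$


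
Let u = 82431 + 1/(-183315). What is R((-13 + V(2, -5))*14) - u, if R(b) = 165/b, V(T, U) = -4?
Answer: -3596409872807/43628970 ≈ -82432.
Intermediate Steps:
u = 15110838764/183315 (u = 82431 - 1/183315 = 15110838764/183315 ≈ 82431.)
R((-13 + V(2, -5))*14) - u = 165/(((-13 - 4)*14)) - 1*15110838764/183315 = 165/((-17*14)) - 15110838764/183315 = 165/(-238) - 15110838764/183315 = 165*(-1/238) - 15110838764/183315 = -165/238 - 15110838764/183315 = -3596409872807/43628970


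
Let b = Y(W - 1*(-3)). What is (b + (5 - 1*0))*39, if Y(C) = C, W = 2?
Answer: 390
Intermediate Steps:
b = 5 (b = 2 - 1*(-3) = 2 + 3 = 5)
(b + (5 - 1*0))*39 = (5 + (5 - 1*0))*39 = (5 + (5 + 0))*39 = (5 + 5)*39 = 10*39 = 390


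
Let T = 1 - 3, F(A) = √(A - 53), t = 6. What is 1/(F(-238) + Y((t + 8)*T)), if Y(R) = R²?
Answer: 784/614947 - I*√291/614947 ≈ 0.0012749 - 2.774e-5*I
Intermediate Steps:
F(A) = √(-53 + A)
T = -2
1/(F(-238) + Y((t + 8)*T)) = 1/(√(-53 - 238) + ((6 + 8)*(-2))²) = 1/(√(-291) + (14*(-2))²) = 1/(I*√291 + (-28)²) = 1/(I*√291 + 784) = 1/(784 + I*√291)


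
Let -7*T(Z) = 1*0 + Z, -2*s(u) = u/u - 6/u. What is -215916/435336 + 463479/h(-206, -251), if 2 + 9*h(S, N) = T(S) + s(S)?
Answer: 109106288396053/703974590 ≈ 1.5499e+5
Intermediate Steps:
s(u) = -1/2 + 3/u (s(u) = -(u/u - 6/u)/2 = -(1 - 6/u)/2 = -1/2 + 3/u)
T(Z) = -Z/7 (T(Z) = -(1*0 + Z)/7 = -(0 + Z)/7 = -Z/7)
h(S, N) = -2/9 - S/63 + (6 - S)/(18*S) (h(S, N) = -2/9 + (-S/7 + (6 - S)/(2*S))/9 = -2/9 + (-S/63 + (6 - S)/(18*S)) = -2/9 - S/63 + (6 - S)/(18*S))
-215916/435336 + 463479/h(-206, -251) = -215916/435336 + 463479/(-5/18 - 1/63*(-206) + (1/3)/(-206)) = -215916*1/435336 + 463479/(-5/18 + 206/63 + (1/3)*(-1/206)) = -17993/36278 + 463479/(-5/18 + 206/63 - 1/618) = -17993/36278 + 463479/(19405/6489) = -17993/36278 + 463479*(6489/19405) = -17993/36278 + 3007515231/19405 = 109106288396053/703974590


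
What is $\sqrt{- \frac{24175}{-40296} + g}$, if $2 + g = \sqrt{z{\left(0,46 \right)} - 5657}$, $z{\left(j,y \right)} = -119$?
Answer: $\frac{\sqrt{-568344858 + 30851584704 i}}{20148} \approx 6.1079 + 6.2215 i$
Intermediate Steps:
$g = -2 + 76 i$ ($g = -2 + \sqrt{-119 - 5657} = -2 + \sqrt{-5776} = -2 + 76 i \approx -2.0 + 76.0 i$)
$\sqrt{- \frac{24175}{-40296} + g} = \sqrt{- \frac{24175}{-40296} - \left(2 - 76 i\right)} = \sqrt{\left(-24175\right) \left(- \frac{1}{40296}\right) - \left(2 - 76 i\right)} = \sqrt{\frac{24175}{40296} - \left(2 - 76 i\right)} = \sqrt{- \frac{56417}{40296} + 76 i}$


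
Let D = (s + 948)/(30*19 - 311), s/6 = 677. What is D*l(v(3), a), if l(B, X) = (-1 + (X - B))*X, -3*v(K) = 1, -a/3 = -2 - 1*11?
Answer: 7489950/259 ≈ 28919.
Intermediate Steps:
a = 39 (a = -3*(-2 - 1*11) = -3*(-2 - 11) = -3*(-13) = 39)
v(K) = -⅓ (v(K) = -⅓*1 = -⅓)
s = 4062 (s = 6*677 = 4062)
D = 5010/259 (D = (4062 + 948)/(30*19 - 311) = 5010/(570 - 311) = 5010/259 ≈ 19.344)
l(B, X) = X*(-1 + X - B) (l(B, X) = (-1 + X - B)*X = X*(-1 + X - B))
D*l(v(3), a) = 5010*(39*(-1 + 39 - 1*(-⅓)))/259 = 5010*(39*(-1 + 39 + ⅓))/259 = 5010*(39*(115/3))/259 = (5010/259)*1495 = 7489950/259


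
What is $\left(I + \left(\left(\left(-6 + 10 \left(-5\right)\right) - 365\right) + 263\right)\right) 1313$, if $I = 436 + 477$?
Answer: $991315$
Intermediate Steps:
$I = 913$
$\left(I + \left(\left(\left(-6 + 10 \left(-5\right)\right) - 365\right) + 263\right)\right) 1313 = \left(913 + \left(\left(\left(-6 + 10 \left(-5\right)\right) - 365\right) + 263\right)\right) 1313 = \left(913 + \left(\left(\left(-6 - 50\right) - 365\right) + 263\right)\right) 1313 = \left(913 + \left(\left(-56 - 365\right) + 263\right)\right) 1313 = \left(913 + \left(-421 + 263\right)\right) 1313 = \left(913 - 158\right) 1313 = 755 \cdot 1313 = 991315$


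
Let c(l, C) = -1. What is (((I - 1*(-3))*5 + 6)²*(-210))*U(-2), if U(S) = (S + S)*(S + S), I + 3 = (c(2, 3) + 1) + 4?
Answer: -2271360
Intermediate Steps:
I = 1 (I = -3 + ((-1 + 1) + 4) = -3 + (0 + 4) = -3 + 4 = 1)
U(S) = 4*S² (U(S) = (2*S)*(2*S) = 4*S²)
(((I - 1*(-3))*5 + 6)²*(-210))*U(-2) = (((1 - 1*(-3))*5 + 6)²*(-210))*(4*(-2)²) = (((1 + 3)*5 + 6)²*(-210))*(4*4) = ((4*5 + 6)²*(-210))*16 = ((20 + 6)²*(-210))*16 = (26²*(-210))*16 = (676*(-210))*16 = -141960*16 = -2271360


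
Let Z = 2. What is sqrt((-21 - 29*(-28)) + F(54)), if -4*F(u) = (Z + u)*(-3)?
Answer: 7*sqrt(17) ≈ 28.862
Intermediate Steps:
F(u) = 3/2 + 3*u/4 (F(u) = -(2 + u)*(-3)/4 = -(-6 - 3*u)/4 = 3/2 + 3*u/4)
sqrt((-21 - 29*(-28)) + F(54)) = sqrt((-21 - 29*(-28)) + (3/2 + (3/4)*54)) = sqrt((-21 + 812) + (3/2 + 81/2)) = sqrt(791 + 42) = sqrt(833) = 7*sqrt(17)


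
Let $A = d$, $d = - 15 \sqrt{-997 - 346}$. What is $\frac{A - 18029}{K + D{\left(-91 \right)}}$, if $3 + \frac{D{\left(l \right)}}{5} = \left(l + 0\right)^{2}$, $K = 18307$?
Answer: $- \frac{1639}{5427} - \frac{5 i \sqrt{1343}}{19899} \approx -0.30201 - 0.0092082 i$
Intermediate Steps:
$d = - 15 i \sqrt{1343}$ ($d = - 15 \sqrt{-1343} = - 15 i \sqrt{1343} \approx - 549.7 i$)
$A = - 15 i \sqrt{1343} \approx - 549.7 i$
$D{\left(l \right)} = -15 + 5 l^{2}$ ($D{\left(l \right)} = -15 + 5 \left(l + 0\right)^{2} = -15 + 5 l^{2}$)
$\frac{A - 18029}{K + D{\left(-91 \right)}} = \frac{- 15 i \sqrt{1343} - 18029}{18307 - \left(15 - 5 \left(-91\right)^{2}\right)} = \frac{-18029 - 15 i \sqrt{1343}}{18307 + \left(-15 + 5 \cdot 8281\right)} = \frac{-18029 - 15 i \sqrt{1343}}{18307 + \left(-15 + 41405\right)} = \frac{-18029 - 15 i \sqrt{1343}}{18307 + 41390} = \frac{-18029 - 15 i \sqrt{1343}}{59697} = \left(-18029 - 15 i \sqrt{1343}\right) \frac{1}{59697} = - \frac{1639}{5427} - \frac{5 i \sqrt{1343}}{19899}$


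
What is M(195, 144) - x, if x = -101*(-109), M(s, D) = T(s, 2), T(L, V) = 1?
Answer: -11008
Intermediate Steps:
M(s, D) = 1
x = 11009
M(195, 144) - x = 1 - 1*11009 = 1 - 11009 = -11008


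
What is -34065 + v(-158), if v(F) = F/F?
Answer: -34064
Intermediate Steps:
v(F) = 1
-34065 + v(-158) = -34065 + 1 = -34064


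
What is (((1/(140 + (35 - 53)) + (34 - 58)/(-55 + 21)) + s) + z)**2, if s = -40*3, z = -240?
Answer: 555261935281/4301476 ≈ 1.2909e+5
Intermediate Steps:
s = -120
(((1/(140 + (35 - 53)) + (34 - 58)/(-55 + 21)) + s) + z)**2 = (((1/(140 + (35 - 53)) + (34 - 58)/(-55 + 21)) - 120) - 240)**2 = (((1/(140 - 18) - 24/(-34)) - 120) - 240)**2 = (((1/122 - 24*(-1/34)) - 120) - 240)**2 = (((1/122 + 12/17) - 120) - 240)**2 = ((1481/2074 - 120) - 240)**2 = (-247399/2074 - 240)**2 = (-745159/2074)**2 = 555261935281/4301476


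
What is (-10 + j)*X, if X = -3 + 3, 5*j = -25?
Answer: 0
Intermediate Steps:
j = -5 (j = (⅕)*(-25) = -5)
X = 0
(-10 + j)*X = (-10 - 5)*0 = -15*0 = 0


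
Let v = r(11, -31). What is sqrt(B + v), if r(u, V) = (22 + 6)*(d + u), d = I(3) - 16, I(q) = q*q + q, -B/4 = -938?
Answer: 2*sqrt(987) ≈ 62.833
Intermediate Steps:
B = 3752 (B = -4*(-938) = 3752)
I(q) = q + q**2 (I(q) = q**2 + q = q + q**2)
d = -4 (d = 3*(1 + 3) - 16 = 3*4 - 16 = 12 - 16 = -4)
r(u, V) = -112 + 28*u (r(u, V) = (22 + 6)*(-4 + u) = 28*(-4 + u) = -112 + 28*u)
v = 196 (v = -112 + 28*11 = -112 + 308 = 196)
sqrt(B + v) = sqrt(3752 + 196) = sqrt(3948) = 2*sqrt(987)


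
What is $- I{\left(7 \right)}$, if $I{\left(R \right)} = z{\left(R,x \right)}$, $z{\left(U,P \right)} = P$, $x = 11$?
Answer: $-11$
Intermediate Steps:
$I{\left(R \right)} = 11$
$- I{\left(7 \right)} = \left(-1\right) 11 = -11$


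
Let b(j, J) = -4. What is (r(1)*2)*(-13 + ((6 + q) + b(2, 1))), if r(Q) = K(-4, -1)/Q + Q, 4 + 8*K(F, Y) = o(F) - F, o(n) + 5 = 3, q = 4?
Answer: -21/2 ≈ -10.500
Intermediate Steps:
o(n) = -2 (o(n) = -5 + 3 = -2)
K(F, Y) = -3/4 - F/8 (K(F, Y) = -1/2 + (-2 - F)/8 = -1/2 + (-1/4 - F/8) = -3/4 - F/8)
r(Q) = Q - 1/(4*Q) (r(Q) = (-3/4 - 1/8*(-4))/Q + Q = (-3/4 + 1/2)/Q + Q = -1/(4*Q) + Q = Q - 1/(4*Q))
(r(1)*2)*(-13 + ((6 + q) + b(2, 1))) = ((1 - 1/4/1)*2)*(-13 + ((6 + 4) - 4)) = ((1 - 1/4*1)*2)*(-13 + (10 - 4)) = ((1 - 1/4)*2)*(-13 + 6) = ((3/4)*2)*(-7) = (3/2)*(-7) = -21/2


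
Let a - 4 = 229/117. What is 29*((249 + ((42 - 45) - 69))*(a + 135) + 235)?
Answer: 28483597/39 ≈ 7.3035e+5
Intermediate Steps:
a = 697/117 (a = 4 + 229/117 = 697/117 ≈ 5.9573)
29*((249 + ((42 - 45) - 69))*(a + 135) + 235) = 29*((249 + ((42 - 45) - 69))*(697/117 + 135) + 235) = 29*((249 + (-3 - 69))*(16492/117) + 235) = 29*((249 - 72)*(16492/117) + 235) = 29*(177*(16492/117) + 235) = 29*(973028/39 + 235) = 29*(982193/39) = 28483597/39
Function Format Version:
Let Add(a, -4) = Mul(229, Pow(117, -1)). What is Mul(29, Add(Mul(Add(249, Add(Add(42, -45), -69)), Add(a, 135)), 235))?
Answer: Rational(28483597, 39) ≈ 7.3035e+5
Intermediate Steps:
a = Rational(697, 117) (a = Add(4, Mul(229, Pow(117, -1))) = Add(4, Mul(229, Rational(1, 117))) = Add(4, Rational(229, 117)) = Rational(697, 117) ≈ 5.9573)
Mul(29, Add(Mul(Add(249, Add(Add(42, -45), -69)), Add(a, 135)), 235)) = Mul(29, Add(Mul(Add(249, Add(Add(42, -45), -69)), Add(Rational(697, 117), 135)), 235)) = Mul(29, Add(Mul(Add(249, Add(-3, -69)), Rational(16492, 117)), 235)) = Mul(29, Add(Mul(Add(249, -72), Rational(16492, 117)), 235)) = Mul(29, Add(Mul(177, Rational(16492, 117)), 235)) = Mul(29, Add(Rational(973028, 39), 235)) = Mul(29, Rational(982193, 39)) = Rational(28483597, 39)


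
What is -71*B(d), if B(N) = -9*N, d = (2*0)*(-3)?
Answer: 0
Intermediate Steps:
d = 0 (d = 0*(-3) = 0)
-71*B(d) = -(-639)*0 = -71*0 = 0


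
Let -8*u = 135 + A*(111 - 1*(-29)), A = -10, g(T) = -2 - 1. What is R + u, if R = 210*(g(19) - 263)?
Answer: -445615/8 ≈ -55702.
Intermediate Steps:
g(T) = -3
R = -55860 (R = 210*(-3 - 263) = 210*(-266) = -55860)
u = 1265/8 (u = -(135 - 10*(111 - 1*(-29)))/8 = -(135 - 10*(111 + 29))/8 = -(135 - 10*140)/8 = -(135 - 1400)/8 = -⅛*(-1265) = 1265/8 ≈ 158.13)
R + u = -55860 + 1265/8 = -445615/8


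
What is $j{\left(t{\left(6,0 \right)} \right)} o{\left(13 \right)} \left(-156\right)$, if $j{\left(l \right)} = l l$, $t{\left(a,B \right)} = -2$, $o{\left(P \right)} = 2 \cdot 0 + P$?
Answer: $-8112$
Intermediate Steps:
$o{\left(P \right)} = P$ ($o{\left(P \right)} = 0 + P = P$)
$j{\left(l \right)} = l^{2}$
$j{\left(t{\left(6,0 \right)} \right)} o{\left(13 \right)} \left(-156\right) = \left(-2\right)^{2} \cdot 13 \left(-156\right) = 4 \cdot 13 \left(-156\right) = 52 \left(-156\right) = -8112$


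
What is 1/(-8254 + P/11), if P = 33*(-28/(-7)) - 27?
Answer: -11/90689 ≈ -0.00012129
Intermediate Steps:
P = 105 (P = 33*(-28*(-⅐)) - 27 = 33*4 - 27 = 132 - 27 = 105)
1/(-8254 + P/11) = 1/(-8254 + 105/11) = 1/(-90689/11) = -11/90689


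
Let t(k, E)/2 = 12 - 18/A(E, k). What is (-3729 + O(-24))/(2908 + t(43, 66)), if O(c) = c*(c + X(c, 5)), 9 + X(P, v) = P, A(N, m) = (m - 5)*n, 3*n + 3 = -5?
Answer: -179436/222859 ≈ -0.80515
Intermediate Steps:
n = -8/3 (n = -1 + (⅓)*(-5) = -1 - 5/3 = -8/3 ≈ -2.6667)
A(N, m) = 40/3 - 8*m/3 (A(N, m) = (m - 5)*(-8/3) = (-5 + m)*(-8/3) = 40/3 - 8*m/3)
X(P, v) = -9 + P
t(k, E) = 24 - 36/(40/3 - 8*k/3) (t(k, E) = 2*(12 - 18/(40/3 - 8*k/3)) = 24 - 36/(40/3 - 8*k/3))
O(c) = c*(-9 + 2*c) (O(c) = c*(c + (-9 + c)) = c*(-9 + 2*c))
(-3729 + O(-24))/(2908 + t(43, 66)) = (-3729 - 24*(-9 + 2*(-24)))/(2908 + 3*(71 - 16*43)/(2*(5 - 1*43))) = (-3729 - 24*(-9 - 48))/(2908 + 3*(71 - 688)/(2*(5 - 43))) = (-3729 - 24*(-57))/(2908 + (3/2)*(-617)/(-38)) = (-3729 + 1368)/(2908 + (3/2)*(-1/38)*(-617)) = -2361/(2908 + 1851/76) = -2361/222859/76 = -2361*76/222859 = -179436/222859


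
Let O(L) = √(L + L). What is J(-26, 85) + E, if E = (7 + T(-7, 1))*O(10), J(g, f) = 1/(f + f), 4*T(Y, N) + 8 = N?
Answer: 1/170 + 21*√5/2 ≈ 23.485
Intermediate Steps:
T(Y, N) = -2 + N/4
O(L) = √2*√L (O(L) = √(2*L) = √2*√L)
J(g, f) = 1/(2*f)
E = 21*√5/2 (E = (7 + (-2 + (¼)*1))*(√2*√10) = (7 + (-2 + ¼))*(2*√5) = (7 - 7/4)*(2*√5) = 21*(2*√5)/4 = 21*√5/2 ≈ 23.479)
J(-26, 85) + E = (½)/85 + 21*√5/2 = (½)*(1/85) + 21*√5/2 = 1/170 + 21*√5/2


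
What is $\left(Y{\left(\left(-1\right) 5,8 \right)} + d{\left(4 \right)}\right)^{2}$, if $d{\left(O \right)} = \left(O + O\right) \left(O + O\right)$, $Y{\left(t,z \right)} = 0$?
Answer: $4096$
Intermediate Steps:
$d{\left(O \right)} = 4 O^{2}$ ($d{\left(O \right)} = 2 O 2 O = 4 O^{2}$)
$\left(Y{\left(\left(-1\right) 5,8 \right)} + d{\left(4 \right)}\right)^{2} = \left(0 + 4 \cdot 4^{2}\right)^{2} = \left(0 + 4 \cdot 16\right)^{2} = \left(0 + 64\right)^{2} = 64^{2} = 4096$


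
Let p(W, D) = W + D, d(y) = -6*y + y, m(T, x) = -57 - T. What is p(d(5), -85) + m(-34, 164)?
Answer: -133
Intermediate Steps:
d(y) = -5*y
p(W, D) = D + W
p(d(5), -85) + m(-34, 164) = (-85 - 5*5) + (-57 - 1*(-34)) = (-85 - 25) + (-57 + 34) = -110 - 23 = -133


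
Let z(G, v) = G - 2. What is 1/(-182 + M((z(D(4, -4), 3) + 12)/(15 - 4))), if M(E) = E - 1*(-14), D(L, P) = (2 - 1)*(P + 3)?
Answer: -11/1839 ≈ -0.0059815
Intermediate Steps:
D(L, P) = 3 + P (D(L, P) = 1*(3 + P) = 3 + P)
z(G, v) = -2 + G
M(E) = 14 + E (M(E) = E + 14 = 14 + E)
1/(-182 + M((z(D(4, -4), 3) + 12)/(15 - 4))) = 1/(-182 + (14 + ((-2 + (3 - 4)) + 12)/(15 - 4))) = 1/(-182 + (14 + ((-2 - 1) + 12)/11)) = 1/(-182 + (14 + (-3 + 12)*(1/11))) = 1/(-182 + (14 + 9*(1/11))) = 1/(-182 + (14 + 9/11)) = 1/(-182 + 163/11) = 1/(-1839/11) = -11/1839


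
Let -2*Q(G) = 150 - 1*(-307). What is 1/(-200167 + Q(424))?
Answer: -2/400791 ≈ -4.9901e-6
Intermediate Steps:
Q(G) = -457/2 (Q(G) = -(150 - 1*(-307))/2 = -(150 + 307)/2 = -1/2*457 = -457/2)
1/(-200167 + Q(424)) = 1/(-200167 - 457/2) = 1/(-400791/2) = -2/400791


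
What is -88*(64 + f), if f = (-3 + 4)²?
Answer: -5720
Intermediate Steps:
f = 1 (f = 1² = 1)
-88*(64 + f) = -88*(64 + 1) = -88*65 = -5720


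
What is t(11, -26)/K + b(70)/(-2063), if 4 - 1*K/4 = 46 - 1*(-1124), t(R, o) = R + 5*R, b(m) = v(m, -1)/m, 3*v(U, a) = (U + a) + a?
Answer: -657053/45922380 ≈ -0.014308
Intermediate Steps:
v(U, a) = U/3 + 2*a/3 (v(U, a) = ((U + a) + a)/3 = (U + 2*a)/3 = U/3 + 2*a/3)
b(m) = (-⅔ + m/3)/m (b(m) = (m/3 + (⅔)*(-1))/m = (m/3 - ⅔)/m = (-⅔ + m/3)/m)
t(R, o) = 6*R
K = -4664 (K = 16 - 4*(46 - 1*(-1124)) = 16 - 4*(46 + 1124) = 16 - 4*1170 = 16 - 4680 = -4664)
t(11, -26)/K + b(70)/(-2063) = (6*11)/(-4664) + ((⅓)*(-2 + 70)/70)/(-2063) = 66*(-1/4664) + ((⅓)*(1/70)*68)*(-1/2063) = -3/212 + (34/105)*(-1/2063) = -3/212 - 34/216615 = -657053/45922380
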